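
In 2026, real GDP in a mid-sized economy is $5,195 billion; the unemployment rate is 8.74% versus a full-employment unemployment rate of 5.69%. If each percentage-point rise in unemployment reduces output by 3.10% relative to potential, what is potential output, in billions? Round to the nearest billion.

$5,737 billion

Unemployment gap = 8.74 - 5.69 = 3.05 points, so output gap = -3.1 × 3.05 = -9.455%.
Since Y = Y* × (1 + gap/100), Y* = 5195/0.90545 ≈ 5737 billion.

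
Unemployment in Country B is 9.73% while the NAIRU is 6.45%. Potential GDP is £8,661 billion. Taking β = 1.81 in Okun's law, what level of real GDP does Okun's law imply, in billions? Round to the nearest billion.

£8,147 billion

Unemployment gap = 9.73 - 6.45 = 3.28 points, so the output gap is -1.81 × 3.28 = -5.9368%.
Actual GDP = 8661 × (1 - 5.9368/100) = 8661 × 0.940632 ≈ 8147 billion.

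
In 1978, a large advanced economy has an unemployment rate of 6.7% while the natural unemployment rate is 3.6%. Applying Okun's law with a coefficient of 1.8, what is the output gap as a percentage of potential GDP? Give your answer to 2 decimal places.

The unemployment gap is 6.7 - 3.6 = 3.1 percentage points.
Okun's law gives an output gap of -1.8 × 3.1 = -5.58%, i.e. 5.58% below potential.

-5.58%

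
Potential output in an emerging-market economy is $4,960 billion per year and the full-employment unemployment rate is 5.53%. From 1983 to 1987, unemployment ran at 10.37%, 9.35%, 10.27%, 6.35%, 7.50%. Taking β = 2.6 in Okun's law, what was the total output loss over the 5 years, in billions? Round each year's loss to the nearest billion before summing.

$2,088 billion

Year 1983: gap = -2.6 × (10.37 - 5.53) = -12.584%, loss ≈ 4960 × 12.584/100 ≈ 624.
Year 1984: gap = -2.6 × (9.35 - 5.53) = -9.932%, loss ≈ 4960 × 9.932/100 ≈ 493.
Year 1985: gap = -2.6 × (10.27 - 5.53) = -12.324%, loss ≈ 4960 × 12.324/100 ≈ 611.
Year 1986: gap = -2.6 × (6.35 - 5.53) = -2.132%, loss ≈ 4960 × 2.132/100 ≈ 106.
Year 1987: gap = -2.6 × (7.5 - 5.53) = -5.122%, loss ≈ 4960 × 5.122/100 ≈ 254.
Total lost output = 624 + 493 + 611 + 106 + 254 = 2088 billion.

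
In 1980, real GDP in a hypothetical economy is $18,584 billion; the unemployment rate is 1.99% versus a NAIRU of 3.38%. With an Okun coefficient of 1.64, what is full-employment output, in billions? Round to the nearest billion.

Unemployment gap = 1.99 - 3.38 = -1.39 points, so output gap = -1.64 × (-1.39) = 2.2796%.
Since Y = Y* × (1 + gap/100), Y* = 18584/1.022796 ≈ 18170 billion.

$18,170 billion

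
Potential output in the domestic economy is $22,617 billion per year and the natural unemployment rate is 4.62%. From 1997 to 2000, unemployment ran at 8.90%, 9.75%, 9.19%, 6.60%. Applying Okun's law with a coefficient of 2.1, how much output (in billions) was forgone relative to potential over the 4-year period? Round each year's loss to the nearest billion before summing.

Year 1997: gap = -2.1 × (8.9 - 4.62) = -8.988%, loss ≈ 22617 × 8.988/100 ≈ 2033.
Year 1998: gap = -2.1 × (9.75 - 4.62) = -10.773%, loss ≈ 22617 × 10.773/100 ≈ 2437.
Year 1999: gap = -2.1 × (9.19 - 4.62) = -9.597%, loss ≈ 22617 × 9.597/100 ≈ 2171.
Year 2000: gap = -2.1 × (6.6 - 4.62) = -4.158%, loss ≈ 22617 × 4.158/100 ≈ 940.
Total lost output = 2033 + 2437 + 2171 + 940 = 7581 billion.

$7,581 billion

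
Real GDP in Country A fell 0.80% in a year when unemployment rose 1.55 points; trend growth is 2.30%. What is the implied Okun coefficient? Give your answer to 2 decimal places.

β ≈ 2.00

Growth form: g_Y = g_Y* - β × Δu, so β = (g_Y* - g_Y)/Δu.
β = (2.3 + 0.8)/1.55 = 3.1/1.55 = 2.00.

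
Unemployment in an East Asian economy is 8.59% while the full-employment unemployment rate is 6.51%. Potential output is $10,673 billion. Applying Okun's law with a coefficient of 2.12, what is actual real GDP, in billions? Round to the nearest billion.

Unemployment gap = 8.59 - 6.51 = 2.08 points, so the output gap is -2.12 × 2.08 = -4.4096%.
Actual GDP = 10673 × (1 - 4.4096/100) = 10673 × 0.955904 ≈ 10202 billion.

$10,202 billion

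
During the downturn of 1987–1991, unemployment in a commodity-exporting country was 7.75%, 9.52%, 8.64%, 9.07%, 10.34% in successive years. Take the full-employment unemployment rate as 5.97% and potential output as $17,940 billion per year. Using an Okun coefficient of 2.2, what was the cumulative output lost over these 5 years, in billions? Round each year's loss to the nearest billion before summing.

$6,107 billion

Year 1987: gap = -2.2 × (7.75 - 5.97) = -3.916%, loss ≈ 17940 × 3.916/100 ≈ 703.
Year 1988: gap = -2.2 × (9.52 - 5.97) = -7.81%, loss ≈ 17940 × 7.81/100 ≈ 1401.
Year 1989: gap = -2.2 × (8.64 - 5.97) = -5.874%, loss ≈ 17940 × 5.874/100 ≈ 1054.
Year 1990: gap = -2.2 × (9.07 - 5.97) = -6.82%, loss ≈ 17940 × 6.82/100 ≈ 1224.
Year 1991: gap = -2.2 × (10.34 - 5.97) = -9.614%, loss ≈ 17940 × 9.614/100 ≈ 1725.
Total lost output = 703 + 1401 + 1054 + 1224 + 1725 = 6107 billion.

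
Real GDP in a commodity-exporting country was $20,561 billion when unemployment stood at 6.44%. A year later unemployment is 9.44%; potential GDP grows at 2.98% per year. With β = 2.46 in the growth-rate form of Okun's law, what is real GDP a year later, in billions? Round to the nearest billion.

$19,656 billion

Δu = 9.44 - 6.44 = 3 points.
Okun's law (growth form): g_Y = g_Y* - β × Δu = 2.98 - 2.46 × (3.00) = 2.98 - 7.38 = -4.4%.
Real GDP in the next year = 20561 × (1 - 4.4/100) = 20561 × 0.956 ≈ 19656 billion.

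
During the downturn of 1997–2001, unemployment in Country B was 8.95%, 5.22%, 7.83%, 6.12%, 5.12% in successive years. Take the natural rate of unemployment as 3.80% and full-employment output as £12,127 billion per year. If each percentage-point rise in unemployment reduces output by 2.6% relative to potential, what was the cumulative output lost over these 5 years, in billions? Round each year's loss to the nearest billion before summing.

£4,491 billion

Year 1997: gap = -2.6 × (8.95 - 3.8) = -13.39%, loss ≈ 12127 × 13.39/100 ≈ 1624.
Year 1998: gap = -2.6 × (5.22 - 3.8) = -3.692%, loss ≈ 12127 × 3.692/100 ≈ 448.
Year 1999: gap = -2.6 × (7.83 - 3.8) = -10.478%, loss ≈ 12127 × 10.478/100 ≈ 1271.
Year 2000: gap = -2.6 × (6.12 - 3.8) = -6.032%, loss ≈ 12127 × 6.032/100 ≈ 732.
Year 2001: gap = -2.6 × (5.12 - 3.8) = -3.432%, loss ≈ 12127 × 3.432/100 ≈ 416.
Total lost output = 1624 + 448 + 1271 + 732 + 416 = 4491 billion.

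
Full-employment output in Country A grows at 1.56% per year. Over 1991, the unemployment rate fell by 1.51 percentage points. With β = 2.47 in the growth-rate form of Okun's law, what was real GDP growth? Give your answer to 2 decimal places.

Growth-rate Okun's law: g_Y = g_Y* - β × Δu.
g_Y = 1.56 - 2.47 × (-1.51) = 1.56 + 3.7297 = 5.2897%, i.e. 5.29% to 2 d.p.

5.29%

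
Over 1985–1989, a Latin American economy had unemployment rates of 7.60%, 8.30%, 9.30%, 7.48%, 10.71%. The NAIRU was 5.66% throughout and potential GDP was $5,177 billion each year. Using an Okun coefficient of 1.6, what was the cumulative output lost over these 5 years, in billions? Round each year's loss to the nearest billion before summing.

$1,251 billion

Year 1985: gap = -1.6 × (7.6 - 5.66) = -3.104%, loss ≈ 5177 × 3.104/100 ≈ 161.
Year 1986: gap = -1.6 × (8.3 - 5.66) = -4.224%, loss ≈ 5177 × 4.224/100 ≈ 219.
Year 1987: gap = -1.6 × (9.3 - 5.66) = -5.824%, loss ≈ 5177 × 5.824/100 ≈ 302.
Year 1988: gap = -1.6 × (7.48 - 5.66) = -2.912%, loss ≈ 5177 × 2.912/100 ≈ 151.
Year 1989: gap = -1.6 × (10.71 - 5.66) = -8.08%, loss ≈ 5177 × 8.08/100 ≈ 418.
Total lost output = 161 + 219 + 302 + 151 + 418 = 1251 billion.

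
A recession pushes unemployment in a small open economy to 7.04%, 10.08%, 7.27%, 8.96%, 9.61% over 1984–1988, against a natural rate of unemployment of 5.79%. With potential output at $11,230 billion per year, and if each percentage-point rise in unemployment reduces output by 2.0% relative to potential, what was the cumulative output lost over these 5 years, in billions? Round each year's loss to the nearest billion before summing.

$3,147 billion

Year 1984: gap = -2.0 × (7.04 - 5.79) = -2.5%, loss ≈ 11230 × 2.5/100 ≈ 281.
Year 1985: gap = -2.0 × (10.08 - 5.79) = -8.58%, loss ≈ 11230 × 8.58/100 ≈ 964.
Year 1986: gap = -2.0 × (7.27 - 5.79) = -2.96%, loss ≈ 11230 × 2.96/100 ≈ 332.
Year 1987: gap = -2.0 × (8.96 - 5.79) = -6.34%, loss ≈ 11230 × 6.34/100 ≈ 712.
Year 1988: gap = -2.0 × (9.61 - 5.79) = -7.64%, loss ≈ 11230 × 7.64/100 ≈ 858.
Total lost output = 281 + 964 + 332 + 712 + 858 = 3147 billion.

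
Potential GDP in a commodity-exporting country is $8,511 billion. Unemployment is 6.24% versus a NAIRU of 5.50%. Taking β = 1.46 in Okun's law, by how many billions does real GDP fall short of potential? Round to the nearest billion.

$92 billion

Output gap = -1.46 × (6.24 - 5.5) = -1.46 × 0.74 = -1.0804%.
Actual GDP ≈ 8511 × 0.989196 ≈ 8419 billion, so the shortfall is 8511 - 8419 = 92 billion.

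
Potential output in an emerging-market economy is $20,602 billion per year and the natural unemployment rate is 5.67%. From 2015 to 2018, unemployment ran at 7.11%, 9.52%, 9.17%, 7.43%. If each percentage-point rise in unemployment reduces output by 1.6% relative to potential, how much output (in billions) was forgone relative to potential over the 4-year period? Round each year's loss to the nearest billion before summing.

$3,478 billion

Year 2015: gap = -1.6 × (7.11 - 5.67) = -2.304%, loss ≈ 20602 × 2.304/100 ≈ 475.
Year 2016: gap = -1.6 × (9.52 - 5.67) = -6.16%, loss ≈ 20602 × 6.16/100 ≈ 1269.
Year 2017: gap = -1.6 × (9.17 - 5.67) = -5.6%, loss ≈ 20602 × 5.6/100 ≈ 1154.
Year 2018: gap = -1.6 × (7.43 - 5.67) = -2.816%, loss ≈ 20602 × 2.816/100 ≈ 580.
Total lost output = 475 + 1269 + 1154 + 580 = 3478 billion.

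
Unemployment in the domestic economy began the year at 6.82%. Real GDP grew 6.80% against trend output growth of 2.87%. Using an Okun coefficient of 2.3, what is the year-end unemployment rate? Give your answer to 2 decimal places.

5.11%

Growth-rate Okun's law: g_Y = g_Y* - β × Δu, so Δu = (g_Y* - g_Y)/β.
Δu = (2.87 - 6.8)/2.3 = -3.93/2.3 = -1.71 percentage points.
Year-end unemployment = 6.82 - 1.71 = 5.11%.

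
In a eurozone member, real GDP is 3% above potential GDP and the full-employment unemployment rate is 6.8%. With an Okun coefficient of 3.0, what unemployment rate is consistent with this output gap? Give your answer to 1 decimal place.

5.8%

From Okun's law, u - u* = -(output gap)/β = -(3)/3.0 = -1 point.
So u = 6.8 - 1 = 5.8%.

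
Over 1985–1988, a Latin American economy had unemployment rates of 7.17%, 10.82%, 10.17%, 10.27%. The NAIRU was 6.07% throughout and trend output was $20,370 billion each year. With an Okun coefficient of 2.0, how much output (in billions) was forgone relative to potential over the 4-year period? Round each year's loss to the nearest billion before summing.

$5,764 billion

Year 1985: gap = -2.0 × (7.17 - 6.07) = -2.2%, loss ≈ 20370 × 2.2/100 ≈ 448.
Year 1986: gap = -2.0 × (10.82 - 6.07) = -9.5%, loss ≈ 20370 × 9.5/100 ≈ 1935.
Year 1987: gap = -2.0 × (10.17 - 6.07) = -8.2%, loss ≈ 20370 × 8.2/100 ≈ 1670.
Year 1988: gap = -2.0 × (10.27 - 6.07) = -8.4%, loss ≈ 20370 × 8.4/100 ≈ 1711.
Total lost output = 448 + 1935 + 1670 + 1711 = 5764 billion.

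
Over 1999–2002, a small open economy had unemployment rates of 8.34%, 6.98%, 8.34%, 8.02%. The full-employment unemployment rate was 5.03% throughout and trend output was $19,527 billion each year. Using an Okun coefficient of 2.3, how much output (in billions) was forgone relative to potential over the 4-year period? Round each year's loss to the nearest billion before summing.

Year 1999: gap = -2.3 × (8.34 - 5.03) = -7.613%, loss ≈ 19527 × 7.613/100 ≈ 1487.
Year 2000: gap = -2.3 × (6.98 - 5.03) = -4.485%, loss ≈ 19527 × 4.485/100 ≈ 876.
Year 2001: gap = -2.3 × (8.34 - 5.03) = -7.613%, loss ≈ 19527 × 7.613/100 ≈ 1487.
Year 2002: gap = -2.3 × (8.02 - 5.03) = -6.877%, loss ≈ 19527 × 6.877/100 ≈ 1343.
Total lost output = 1487 + 876 + 1487 + 1343 = 5193 billion.

$5,193 billion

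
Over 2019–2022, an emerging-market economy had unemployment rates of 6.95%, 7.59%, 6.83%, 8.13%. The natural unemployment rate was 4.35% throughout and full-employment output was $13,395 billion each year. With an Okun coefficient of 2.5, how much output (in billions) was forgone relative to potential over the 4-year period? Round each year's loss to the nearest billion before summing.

Year 2019: gap = -2.5 × (6.95 - 4.35) = -6.5%, loss ≈ 13395 × 6.5/100 ≈ 871.
Year 2020: gap = -2.5 × (7.59 - 4.35) = -8.1%, loss ≈ 13395 × 8.1/100 ≈ 1085.
Year 2021: gap = -2.5 × (6.83 - 4.35) = -6.2%, loss ≈ 13395 × 6.2/100 ≈ 830.
Year 2022: gap = -2.5 × (8.13 - 4.35) = -9.45%, loss ≈ 13395 × 9.45/100 ≈ 1266.
Total lost output = 871 + 1085 + 830 + 1266 = 4052 billion.

$4,052 billion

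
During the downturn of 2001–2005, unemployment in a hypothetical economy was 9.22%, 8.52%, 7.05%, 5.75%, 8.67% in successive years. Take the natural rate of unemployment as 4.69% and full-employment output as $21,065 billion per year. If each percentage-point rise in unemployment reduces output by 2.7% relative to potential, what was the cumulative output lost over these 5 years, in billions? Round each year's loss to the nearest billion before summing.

Year 2001: gap = -2.7 × (9.22 - 4.69) = -12.231%, loss ≈ 21065 × 12.231/100 ≈ 2576.
Year 2002: gap = -2.7 × (8.52 - 4.69) = -10.341%, loss ≈ 21065 × 10.341/100 ≈ 2178.
Year 2003: gap = -2.7 × (7.05 - 4.69) = -6.372%, loss ≈ 21065 × 6.372/100 ≈ 1342.
Year 2004: gap = -2.7 × (5.75 - 4.69) = -2.862%, loss ≈ 21065 × 2.862/100 ≈ 603.
Year 2005: gap = -2.7 × (8.67 - 4.69) = -10.746%, loss ≈ 21065 × 10.746/100 ≈ 2264.
Total lost output = 2576 + 2178 + 1342 + 603 + 2264 = 8963 billion.

$8,963 billion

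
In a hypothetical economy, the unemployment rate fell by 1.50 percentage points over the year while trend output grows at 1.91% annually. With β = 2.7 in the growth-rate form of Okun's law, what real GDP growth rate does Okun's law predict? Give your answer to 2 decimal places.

5.96%

Growth-rate Okun's law: g_Y = g_Y* - β × Δu.
g_Y = 1.91 - 2.7 × (-1.50) = 1.91 + 4.05 = 5.96%, i.e. 5.96% to 2 d.p.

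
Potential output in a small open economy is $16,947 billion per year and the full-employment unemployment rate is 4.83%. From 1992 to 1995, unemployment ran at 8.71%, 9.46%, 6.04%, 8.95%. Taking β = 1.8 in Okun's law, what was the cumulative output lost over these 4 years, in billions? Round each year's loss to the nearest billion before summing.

Year 1992: gap = -1.8 × (8.71 - 4.83) = -6.984%, loss ≈ 16947 × 6.984/100 ≈ 1184.
Year 1993: gap = -1.8 × (9.46 - 4.83) = -8.334%, loss ≈ 16947 × 8.334/100 ≈ 1412.
Year 1994: gap = -1.8 × (6.04 - 4.83) = -2.178%, loss ≈ 16947 × 2.178/100 ≈ 369.
Year 1995: gap = -1.8 × (8.95 - 4.83) = -7.416%, loss ≈ 16947 × 7.416/100 ≈ 1257.
Total lost output = 1184 + 1412 + 369 + 1257 = 4222 billion.

$4,222 billion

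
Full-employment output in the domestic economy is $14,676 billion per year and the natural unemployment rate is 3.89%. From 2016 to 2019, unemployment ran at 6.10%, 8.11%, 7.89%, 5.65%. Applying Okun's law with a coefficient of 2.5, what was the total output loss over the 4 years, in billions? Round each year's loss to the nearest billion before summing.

$4,473 billion

Year 2016: gap = -2.5 × (6.1 - 3.89) = -5.525%, loss ≈ 14676 × 5.525/100 ≈ 811.
Year 2017: gap = -2.5 × (8.11 - 3.89) = -10.55%, loss ≈ 14676 × 10.55/100 ≈ 1548.
Year 2018: gap = -2.5 × (7.89 - 3.89) = -10%, loss ≈ 14676 × 10/100 ≈ 1468.
Year 2019: gap = -2.5 × (5.65 - 3.89) = -4.4%, loss ≈ 14676 × 4.4/100 ≈ 646.
Total lost output = 811 + 1548 + 1468 + 646 = 4473 billion.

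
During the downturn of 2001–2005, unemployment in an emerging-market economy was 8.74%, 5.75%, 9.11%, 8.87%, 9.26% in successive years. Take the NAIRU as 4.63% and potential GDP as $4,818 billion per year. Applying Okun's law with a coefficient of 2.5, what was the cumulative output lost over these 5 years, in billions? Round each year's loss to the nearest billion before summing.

$2,239 billion

Year 2001: gap = -2.5 × (8.74 - 4.63) = -10.275%, loss ≈ 4818 × 10.275/100 ≈ 495.
Year 2002: gap = -2.5 × (5.75 - 4.63) = -2.8%, loss ≈ 4818 × 2.8/100 ≈ 135.
Year 2003: gap = -2.5 × (9.11 - 4.63) = -11.2%, loss ≈ 4818 × 11.2/100 ≈ 540.
Year 2004: gap = -2.5 × (8.87 - 4.63) = -10.6%, loss ≈ 4818 × 10.6/100 ≈ 511.
Year 2005: gap = -2.5 × (9.26 - 4.63) = -11.575%, loss ≈ 4818 × 11.575/100 ≈ 558.
Total lost output = 495 + 135 + 540 + 511 + 558 = 2239 billion.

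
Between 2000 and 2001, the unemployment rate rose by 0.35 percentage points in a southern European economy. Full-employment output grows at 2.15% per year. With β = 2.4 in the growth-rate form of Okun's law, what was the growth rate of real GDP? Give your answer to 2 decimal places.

1.31%

Growth-rate Okun's law: g_Y = g_Y* - β × Δu.
g_Y = 2.15 - 2.4 × (0.35) = 2.15 - 0.84 = 1.31%, i.e. 1.31% to 2 d.p.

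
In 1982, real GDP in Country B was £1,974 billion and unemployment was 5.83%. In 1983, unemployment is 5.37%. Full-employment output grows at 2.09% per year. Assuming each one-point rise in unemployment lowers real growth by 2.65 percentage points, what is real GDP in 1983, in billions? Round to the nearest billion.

£2,039 billion

Δu = 5.37 - 5.83 = -0.46 points.
Okun's law (growth form): g_Y = g_Y* - β × Δu = 2.09 - 2.65 × (-0.46) = 2.09 + 1.219 = 3.309%.
Real GDP in the next year = 1974 × (1 + 3.309/100) = 1974 × 1.03309 ≈ 2039 billion.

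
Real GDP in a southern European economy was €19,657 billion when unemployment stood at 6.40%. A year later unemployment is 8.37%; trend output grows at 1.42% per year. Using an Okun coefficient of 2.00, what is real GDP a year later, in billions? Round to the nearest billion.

€19,162 billion

Δu = 8.37 - 6.4 = 1.97 points.
Okun's law (growth form): g_Y = g_Y* - β × Δu = 1.42 - 2.00 × (1.97) = 1.42 - 3.94 = -2.52%.
Real GDP in the next year = 19657 × (1 - 2.52/100) = 19657 × 0.9748 ≈ 19162 billion.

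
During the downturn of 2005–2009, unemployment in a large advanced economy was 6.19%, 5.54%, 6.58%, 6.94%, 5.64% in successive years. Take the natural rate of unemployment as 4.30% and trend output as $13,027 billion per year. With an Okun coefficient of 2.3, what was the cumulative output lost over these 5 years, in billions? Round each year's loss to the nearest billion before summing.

Year 2005: gap = -2.3 × (6.19 - 4.3) = -4.347%, loss ≈ 13027 × 4.347/100 ≈ 566.
Year 2006: gap = -2.3 × (5.54 - 4.3) = -2.852%, loss ≈ 13027 × 2.852/100 ≈ 372.
Year 2007: gap = -2.3 × (6.58 - 4.3) = -5.244%, loss ≈ 13027 × 5.244/100 ≈ 683.
Year 2008: gap = -2.3 × (6.94 - 4.3) = -6.072%, loss ≈ 13027 × 6.072/100 ≈ 791.
Year 2009: gap = -2.3 × (5.64 - 4.3) = -3.082%, loss ≈ 13027 × 3.082/100 ≈ 401.
Total lost output = 566 + 372 + 683 + 791 + 401 = 2813 billion.

$2,813 billion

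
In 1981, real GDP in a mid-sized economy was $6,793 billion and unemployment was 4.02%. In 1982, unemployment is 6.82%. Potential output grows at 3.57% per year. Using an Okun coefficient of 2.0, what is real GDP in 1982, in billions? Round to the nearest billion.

Δu = 6.82 - 4.02 = 2.8 points.
Okun's law (growth form): g_Y = g_Y* - β × Δu = 3.57 - 2.0 × (2.80) = 3.57 - 5.6 = -2.03%.
Real GDP in the next year = 6793 × (1 - 2.03/100) = 6793 × 0.9797 ≈ 6655 billion.

$6,655 billion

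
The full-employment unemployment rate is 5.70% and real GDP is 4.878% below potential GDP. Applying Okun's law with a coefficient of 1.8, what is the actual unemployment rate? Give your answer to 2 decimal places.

8.41%

From Okun's law, u - u* = -(output gap)/β = -(-4.878)/1.8 = 2.71 points.
So u = 5.7 + 2.71 = 8.41%.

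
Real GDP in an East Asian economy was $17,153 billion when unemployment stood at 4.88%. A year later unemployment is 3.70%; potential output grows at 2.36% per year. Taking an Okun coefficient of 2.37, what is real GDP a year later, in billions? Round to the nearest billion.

Δu = 3.7 - 4.88 = -1.18 points.
Okun's law (growth form): g_Y = g_Y* - β × Δu = 2.36 - 2.37 × (-1.18) = 2.36 + 2.7966 = 5.1566%.
Real GDP in the next year = 17153 × (1 + 5.1566/100) = 17153 × 1.051566 ≈ 18038 billion.

$18,038 billion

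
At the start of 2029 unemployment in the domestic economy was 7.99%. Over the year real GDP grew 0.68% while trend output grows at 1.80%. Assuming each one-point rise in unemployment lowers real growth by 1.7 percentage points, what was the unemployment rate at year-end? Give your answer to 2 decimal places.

8.65%

Growth-rate Okun's law: g_Y = g_Y* - β × Δu, so Δu = (g_Y* - g_Y)/β.
Δu = (1.8 - 0.68)/1.7 = 1.12/1.7 = 0.66 percentage points.
Year-end unemployment = 7.99 + 0.66 = 8.65%.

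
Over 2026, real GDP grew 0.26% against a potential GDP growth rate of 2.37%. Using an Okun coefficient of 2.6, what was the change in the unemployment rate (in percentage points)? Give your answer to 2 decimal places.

0.81 percentage points

Growth-rate Okun's law: g_Y = g_Y* - β × Δu, so Δu = (g_Y* - g_Y)/β.
Δu = (2.37 - 0.26)/2.6 = 2.11/2.6 = 0.81 percentage points.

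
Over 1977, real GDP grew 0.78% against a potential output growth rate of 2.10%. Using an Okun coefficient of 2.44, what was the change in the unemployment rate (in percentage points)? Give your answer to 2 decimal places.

0.54 percentage points

Growth-rate Okun's law: g_Y = g_Y* - β × Δu, so Δu = (g_Y* - g_Y)/β.
Δu = (2.1 - 0.78)/2.44 = 1.32/2.44 = 0.54 percentage points.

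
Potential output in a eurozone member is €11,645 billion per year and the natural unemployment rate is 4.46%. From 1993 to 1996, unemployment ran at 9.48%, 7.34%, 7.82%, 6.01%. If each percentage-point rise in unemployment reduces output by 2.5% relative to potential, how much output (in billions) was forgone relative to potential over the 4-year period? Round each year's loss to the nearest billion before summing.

€3,728 billion

Year 1993: gap = -2.5 × (9.48 - 4.46) = -12.55%, loss ≈ 11645 × 12.55/100 ≈ 1461.
Year 1994: gap = -2.5 × (7.34 - 4.46) = -7.2%, loss ≈ 11645 × 7.2/100 ≈ 838.
Year 1995: gap = -2.5 × (7.82 - 4.46) = -8.4%, loss ≈ 11645 × 8.4/100 ≈ 978.
Year 1996: gap = -2.5 × (6.01 - 4.46) = -3.875%, loss ≈ 11645 × 3.875/100 ≈ 451.
Total lost output = 1461 + 838 + 978 + 451 = 3728 billion.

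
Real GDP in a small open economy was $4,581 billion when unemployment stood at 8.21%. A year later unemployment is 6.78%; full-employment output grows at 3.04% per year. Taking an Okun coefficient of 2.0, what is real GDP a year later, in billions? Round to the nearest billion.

$4,851 billion

Δu = 6.78 - 8.21 = -1.43 points.
Okun's law (growth form): g_Y = g_Y* - β × Δu = 3.04 - 2.0 × (-1.43) = 3.04 + 2.86 = 5.9%.
Real GDP in the next year = 4581 × (1 + 5.9/100) = 4581 × 1.059 ≈ 4851 billion.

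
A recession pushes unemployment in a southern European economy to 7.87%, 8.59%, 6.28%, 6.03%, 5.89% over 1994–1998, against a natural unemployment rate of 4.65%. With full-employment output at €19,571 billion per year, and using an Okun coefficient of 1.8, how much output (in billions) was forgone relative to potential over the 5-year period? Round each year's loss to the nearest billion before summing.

Year 1994: gap = -1.8 × (7.87 - 4.65) = -5.796%, loss ≈ 19571 × 5.796/100 ≈ 1134.
Year 1995: gap = -1.8 × (8.59 - 4.65) = -7.092%, loss ≈ 19571 × 7.092/100 ≈ 1388.
Year 1996: gap = -1.8 × (6.28 - 4.65) = -2.934%, loss ≈ 19571 × 2.934/100 ≈ 574.
Year 1997: gap = -1.8 × (6.03 - 4.65) = -2.484%, loss ≈ 19571 × 2.484/100 ≈ 486.
Year 1998: gap = -1.8 × (5.89 - 4.65) = -2.232%, loss ≈ 19571 × 2.232/100 ≈ 437.
Total lost output = 1134 + 1388 + 574 + 486 + 437 = 4019 billion.

€4,019 billion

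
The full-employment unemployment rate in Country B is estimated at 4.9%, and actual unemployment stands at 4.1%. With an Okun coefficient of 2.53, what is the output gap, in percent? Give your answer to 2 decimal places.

2.02%

The unemployment gap is 4.1 - 4.9 = -0.8 percentage points.
Okun's law gives an output gap of -2.53 × (-0.8) = 2.024%, i.e. 2.02% above potential.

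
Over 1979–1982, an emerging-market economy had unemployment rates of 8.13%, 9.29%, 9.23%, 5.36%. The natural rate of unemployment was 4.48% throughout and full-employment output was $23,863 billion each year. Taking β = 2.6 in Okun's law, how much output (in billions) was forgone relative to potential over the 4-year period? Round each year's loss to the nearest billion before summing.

Year 1979: gap = -2.6 × (8.13 - 4.48) = -9.49%, loss ≈ 23863 × 9.49/100 ≈ 2265.
Year 1980: gap = -2.6 × (9.29 - 4.48) = -12.506%, loss ≈ 23863 × 12.506/100 ≈ 2984.
Year 1981: gap = -2.6 × (9.23 - 4.48) = -12.35%, loss ≈ 23863 × 12.35/100 ≈ 2947.
Year 1982: gap = -2.6 × (5.36 - 4.48) = -2.288%, loss ≈ 23863 × 2.288/100 ≈ 546.
Total lost output = 2265 + 2984 + 2947 + 546 = 8742 billion.

$8,742 billion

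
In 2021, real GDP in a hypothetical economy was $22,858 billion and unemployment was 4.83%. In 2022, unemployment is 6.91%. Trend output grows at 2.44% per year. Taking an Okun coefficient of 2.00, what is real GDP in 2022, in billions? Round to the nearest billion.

$22,465 billion

Δu = 6.91 - 4.83 = 2.08 points.
Okun's law (growth form): g_Y = g_Y* - β × Δu = 2.44 - 2.00 × (2.08) = 2.44 - 4.16 = -1.72%.
Real GDP in the next year = 22858 × (1 - 1.72/100) = 22858 × 0.9828 ≈ 22465 billion.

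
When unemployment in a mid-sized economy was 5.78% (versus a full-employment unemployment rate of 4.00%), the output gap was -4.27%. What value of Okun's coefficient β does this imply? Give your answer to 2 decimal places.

β ≈ 2.40

Okun's law: output gap = -β × (u - u*).
-4.27 = -β × (5.78 - 4) = -β × 1.78, so β = 4.27/1.78 = 2.40.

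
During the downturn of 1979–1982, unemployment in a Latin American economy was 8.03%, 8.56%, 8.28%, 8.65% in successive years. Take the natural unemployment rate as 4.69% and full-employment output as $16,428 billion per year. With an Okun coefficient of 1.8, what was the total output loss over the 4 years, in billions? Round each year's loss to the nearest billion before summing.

Year 1979: gap = -1.8 × (8.03 - 4.69) = -6.012%, loss ≈ 16428 × 6.012/100 ≈ 988.
Year 1980: gap = -1.8 × (8.56 - 4.69) = -6.966%, loss ≈ 16428 × 6.966/100 ≈ 1144.
Year 1981: gap = -1.8 × (8.28 - 4.69) = -6.462%, loss ≈ 16428 × 6.462/100 ≈ 1062.
Year 1982: gap = -1.8 × (8.65 - 4.69) = -7.128%, loss ≈ 16428 × 7.128/100 ≈ 1171.
Total lost output = 988 + 1144 + 1062 + 1171 = 4365 billion.

$4,365 billion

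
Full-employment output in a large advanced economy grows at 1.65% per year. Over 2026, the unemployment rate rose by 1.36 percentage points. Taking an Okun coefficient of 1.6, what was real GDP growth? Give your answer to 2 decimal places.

Growth-rate Okun's law: g_Y = g_Y* - β × Δu.
g_Y = 1.65 - 1.6 × (1.36) = 1.65 - 2.176 = -0.526%, i.e. -0.53% to 2 d.p.

-0.53%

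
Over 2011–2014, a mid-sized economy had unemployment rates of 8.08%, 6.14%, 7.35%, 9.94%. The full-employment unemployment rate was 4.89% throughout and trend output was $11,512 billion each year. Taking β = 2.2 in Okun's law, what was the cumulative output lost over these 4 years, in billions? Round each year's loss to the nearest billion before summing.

Year 2011: gap = -2.2 × (8.08 - 4.89) = -7.018%, loss ≈ 11512 × 7.018/100 ≈ 808.
Year 2012: gap = -2.2 × (6.14 - 4.89) = -2.75%, loss ≈ 11512 × 2.75/100 ≈ 317.
Year 2013: gap = -2.2 × (7.35 - 4.89) = -5.412%, loss ≈ 11512 × 5.412/100 ≈ 623.
Year 2014: gap = -2.2 × (9.94 - 4.89) = -11.11%, loss ≈ 11512 × 11.11/100 ≈ 1279.
Total lost output = 808 + 317 + 623 + 1279 = 3027 billion.

$3,027 billion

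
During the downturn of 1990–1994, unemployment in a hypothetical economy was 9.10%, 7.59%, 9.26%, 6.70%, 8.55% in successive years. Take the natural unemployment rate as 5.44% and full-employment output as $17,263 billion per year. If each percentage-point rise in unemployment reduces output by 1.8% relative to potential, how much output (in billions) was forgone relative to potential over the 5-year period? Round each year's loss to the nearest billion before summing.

Year 1990: gap = -1.8 × (9.1 - 5.44) = -6.588%, loss ≈ 17263 × 6.588/100 ≈ 1137.
Year 1991: gap = -1.8 × (7.59 - 5.44) = -3.87%, loss ≈ 17263 × 3.87/100 ≈ 668.
Year 1992: gap = -1.8 × (9.26 - 5.44) = -6.876%, loss ≈ 17263 × 6.876/100 ≈ 1187.
Year 1993: gap = -1.8 × (6.7 - 5.44) = -2.268%, loss ≈ 17263 × 2.268/100 ≈ 392.
Year 1994: gap = -1.8 × (8.55 - 5.44) = -5.598%, loss ≈ 17263 × 5.598/100 ≈ 966.
Total lost output = 1137 + 668 + 1187 + 392 + 966 = 4350 billion.

$4,350 billion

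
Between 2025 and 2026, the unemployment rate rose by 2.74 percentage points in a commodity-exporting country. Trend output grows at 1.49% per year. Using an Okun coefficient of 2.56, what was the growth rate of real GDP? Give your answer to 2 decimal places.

Growth-rate Okun's law: g_Y = g_Y* - β × Δu.
g_Y = 1.49 - 2.56 × (2.74) = 1.49 - 7.0144 = -5.5244%, i.e. -5.52% to 2 d.p.

-5.52%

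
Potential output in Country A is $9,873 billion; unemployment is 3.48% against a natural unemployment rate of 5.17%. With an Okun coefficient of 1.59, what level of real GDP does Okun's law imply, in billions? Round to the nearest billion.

$10,138 billion

Unemployment gap = 3.48 - 5.17 = -1.69 points, so the output gap is -1.59 × (-1.69) = 2.6871%.
Actual GDP = 9873 × (1 + 2.6871/100) = 9873 × 1.026871 ≈ 10138 billion.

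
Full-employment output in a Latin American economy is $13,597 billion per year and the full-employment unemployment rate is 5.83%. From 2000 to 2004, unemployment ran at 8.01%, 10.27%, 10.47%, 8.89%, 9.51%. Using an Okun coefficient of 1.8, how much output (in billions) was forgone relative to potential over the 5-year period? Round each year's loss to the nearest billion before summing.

$4,407 billion

Year 2000: gap = -1.8 × (8.01 - 5.83) = -3.924%, loss ≈ 13597 × 3.924/100 ≈ 534.
Year 2001: gap = -1.8 × (10.27 - 5.83) = -7.992%, loss ≈ 13597 × 7.992/100 ≈ 1087.
Year 2002: gap = -1.8 × (10.47 - 5.83) = -8.352%, loss ≈ 13597 × 8.352/100 ≈ 1136.
Year 2003: gap = -1.8 × (8.89 - 5.83) = -5.508%, loss ≈ 13597 × 5.508/100 ≈ 749.
Year 2004: gap = -1.8 × (9.51 - 5.83) = -6.624%, loss ≈ 13597 × 6.624/100 ≈ 901.
Total lost output = 534 + 1087 + 1136 + 749 + 901 = 4407 billion.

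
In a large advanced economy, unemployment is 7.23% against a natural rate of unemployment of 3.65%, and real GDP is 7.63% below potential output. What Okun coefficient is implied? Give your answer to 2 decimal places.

Okun's law: output gap = -β × (u - u*).
-7.63 = -β × (7.23 - 3.65) = -β × 3.58, so β = 7.63/3.58 = 2.13.

β ≈ 2.13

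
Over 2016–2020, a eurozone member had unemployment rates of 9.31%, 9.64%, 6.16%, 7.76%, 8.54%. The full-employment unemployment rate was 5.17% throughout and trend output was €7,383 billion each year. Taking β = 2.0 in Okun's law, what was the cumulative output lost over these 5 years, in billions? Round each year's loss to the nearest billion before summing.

Year 2016: gap = -2.0 × (9.31 - 5.17) = -8.28%, loss ≈ 7383 × 8.28/100 ≈ 611.
Year 2017: gap = -2.0 × (9.64 - 5.17) = -8.94%, loss ≈ 7383 × 8.94/100 ≈ 660.
Year 2018: gap = -2.0 × (6.16 - 5.17) = -1.98%, loss ≈ 7383 × 1.98/100 ≈ 146.
Year 2019: gap = -2.0 × (7.76 - 5.17) = -5.18%, loss ≈ 7383 × 5.18/100 ≈ 382.
Year 2020: gap = -2.0 × (8.54 - 5.17) = -6.74%, loss ≈ 7383 × 6.74/100 ≈ 498.
Total lost output = 611 + 660 + 146 + 382 + 498 = 2297 billion.

€2,297 billion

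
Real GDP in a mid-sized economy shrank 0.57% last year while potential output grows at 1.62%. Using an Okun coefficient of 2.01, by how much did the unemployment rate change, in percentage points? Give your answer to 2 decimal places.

1.09 percentage points

Growth-rate Okun's law: g_Y = g_Y* - β × Δu, so Δu = (g_Y* - g_Y)/β.
Δu = (1.62 + 0.57)/2.01 = 2.19/2.01 = 1.09 percentage points.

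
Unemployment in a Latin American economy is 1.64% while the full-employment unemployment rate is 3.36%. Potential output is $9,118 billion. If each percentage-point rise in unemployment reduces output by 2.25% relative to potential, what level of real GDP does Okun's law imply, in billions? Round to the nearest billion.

$9,471 billion

Unemployment gap = 1.64 - 3.36 = -1.72 points, so the output gap is -2.25 × (-1.72) = 3.87%.
Actual GDP = 9118 × (1 + 3.87/100) = 9118 × 1.0387 ≈ 9471 billion.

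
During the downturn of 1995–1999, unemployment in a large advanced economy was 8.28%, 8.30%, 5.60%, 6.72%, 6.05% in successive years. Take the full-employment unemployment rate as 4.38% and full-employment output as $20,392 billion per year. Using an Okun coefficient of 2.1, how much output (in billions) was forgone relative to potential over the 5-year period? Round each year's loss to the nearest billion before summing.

Year 1995: gap = -2.1 × (8.28 - 4.38) = -8.19%, loss ≈ 20392 × 8.19/100 ≈ 1670.
Year 1996: gap = -2.1 × (8.3 - 4.38) = -8.232%, loss ≈ 20392 × 8.232/100 ≈ 1679.
Year 1997: gap = -2.1 × (5.6 - 4.38) = -2.562%, loss ≈ 20392 × 2.562/100 ≈ 522.
Year 1998: gap = -2.1 × (6.72 - 4.38) = -4.914%, loss ≈ 20392 × 4.914/100 ≈ 1002.
Year 1999: gap = -2.1 × (6.05 - 4.38) = -3.507%, loss ≈ 20392 × 3.507/100 ≈ 715.
Total lost output = 1670 + 1679 + 522 + 1002 + 715 = 5588 billion.

$5,588 billion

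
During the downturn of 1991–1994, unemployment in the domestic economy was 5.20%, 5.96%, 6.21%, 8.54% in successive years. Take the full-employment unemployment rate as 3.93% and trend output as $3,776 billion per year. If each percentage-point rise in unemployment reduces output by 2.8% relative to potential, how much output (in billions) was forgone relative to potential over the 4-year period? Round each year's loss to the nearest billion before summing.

Year 1991: gap = -2.8 × (5.2 - 3.93) = -3.556%, loss ≈ 3776 × 3.556/100 ≈ 134.
Year 1992: gap = -2.8 × (5.96 - 3.93) = -5.684%, loss ≈ 3776 × 5.684/100 ≈ 215.
Year 1993: gap = -2.8 × (6.21 - 3.93) = -6.384%, loss ≈ 3776 × 6.384/100 ≈ 241.
Year 1994: gap = -2.8 × (8.54 - 3.93) = -12.908%, loss ≈ 3776 × 12.908/100 ≈ 487.
Total lost output = 134 + 215 + 241 + 487 = 1077 billion.

$1,077 billion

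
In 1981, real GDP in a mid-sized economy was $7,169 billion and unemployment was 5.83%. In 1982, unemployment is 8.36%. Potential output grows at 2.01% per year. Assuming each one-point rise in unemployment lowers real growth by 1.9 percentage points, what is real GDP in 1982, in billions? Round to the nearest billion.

Δu = 8.36 - 5.83 = 2.53 points.
Okun's law (growth form): g_Y = g_Y* - β × Δu = 2.01 - 1.9 × (2.53) = 2.01 - 4.807 = -2.797%.
Real GDP in the next year = 7169 × (1 - 2.797/100) = 7169 × 0.97203 ≈ 6968 billion.

$6,968 billion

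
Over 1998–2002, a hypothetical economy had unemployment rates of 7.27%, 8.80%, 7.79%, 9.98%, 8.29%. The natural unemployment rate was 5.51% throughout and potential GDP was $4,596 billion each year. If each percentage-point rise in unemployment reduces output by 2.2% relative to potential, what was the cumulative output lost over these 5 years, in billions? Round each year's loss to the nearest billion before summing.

Year 1998: gap = -2.2 × (7.27 - 5.51) = -3.872%, loss ≈ 4596 × 3.872/100 ≈ 178.
Year 1999: gap = -2.2 × (8.8 - 5.51) = -7.238%, loss ≈ 4596 × 7.238/100 ≈ 333.
Year 2000: gap = -2.2 × (7.79 - 5.51) = -5.016%, loss ≈ 4596 × 5.016/100 ≈ 231.
Year 2001: gap = -2.2 × (9.98 - 5.51) = -9.834%, loss ≈ 4596 × 9.834/100 ≈ 452.
Year 2002: gap = -2.2 × (8.29 - 5.51) = -6.116%, loss ≈ 4596 × 6.116/100 ≈ 281.
Total lost output = 178 + 333 + 231 + 452 + 281 = 1475 billion.

$1,475 billion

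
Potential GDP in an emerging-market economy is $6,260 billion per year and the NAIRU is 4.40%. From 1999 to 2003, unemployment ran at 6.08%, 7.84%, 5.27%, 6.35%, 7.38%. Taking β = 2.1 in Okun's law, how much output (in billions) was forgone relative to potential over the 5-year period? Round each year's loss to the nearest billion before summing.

$1,435 billion

Year 1999: gap = -2.1 × (6.08 - 4.4) = -3.528%, loss ≈ 6260 × 3.528/100 ≈ 221.
Year 2000: gap = -2.1 × (7.84 - 4.4) = -7.224%, loss ≈ 6260 × 7.224/100 ≈ 452.
Year 2001: gap = -2.1 × (5.27 - 4.4) = -1.827%, loss ≈ 6260 × 1.827/100 ≈ 114.
Year 2002: gap = -2.1 × (6.35 - 4.4) = -4.095%, loss ≈ 6260 × 4.095/100 ≈ 256.
Year 2003: gap = -2.1 × (7.38 - 4.4) = -6.258%, loss ≈ 6260 × 6.258/100 ≈ 392.
Total lost output = 221 + 452 + 114 + 256 + 392 = 1435 billion.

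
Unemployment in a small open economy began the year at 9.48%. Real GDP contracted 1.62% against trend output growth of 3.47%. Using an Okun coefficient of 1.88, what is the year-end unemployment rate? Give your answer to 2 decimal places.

12.19%

Growth-rate Okun's law: g_Y = g_Y* - β × Δu, so Δu = (g_Y* - g_Y)/β.
Δu = (3.47 + 1.62)/1.88 = 5.09/1.88 = 2.71 percentage points.
Year-end unemployment = 9.48 + 2.71 = 12.19%.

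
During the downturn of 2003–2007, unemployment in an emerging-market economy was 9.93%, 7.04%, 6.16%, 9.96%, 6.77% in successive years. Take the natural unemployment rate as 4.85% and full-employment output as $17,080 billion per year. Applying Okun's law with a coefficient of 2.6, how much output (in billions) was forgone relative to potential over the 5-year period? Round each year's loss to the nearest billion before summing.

Year 2003: gap = -2.6 × (9.93 - 4.85) = -13.208%, loss ≈ 17080 × 13.208/100 ≈ 2256.
Year 2004: gap = -2.6 × (7.04 - 4.85) = -5.694%, loss ≈ 17080 × 5.694/100 ≈ 973.
Year 2005: gap = -2.6 × (6.16 - 4.85) = -3.406%, loss ≈ 17080 × 3.406/100 ≈ 582.
Year 2006: gap = -2.6 × (9.96 - 4.85) = -13.286%, loss ≈ 17080 × 13.286/100 ≈ 2269.
Year 2007: gap = -2.6 × (6.77 - 4.85) = -4.992%, loss ≈ 17080 × 4.992/100 ≈ 853.
Total lost output = 2256 + 973 + 582 + 2269 + 853 = 6933 billion.

$6,933 billion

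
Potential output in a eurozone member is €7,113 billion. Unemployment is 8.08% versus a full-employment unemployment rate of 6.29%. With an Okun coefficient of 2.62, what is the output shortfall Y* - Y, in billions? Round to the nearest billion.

€334 billion

Output gap = -2.62 × (8.08 - 6.29) = -2.62 × 1.79 = -4.6898%.
Actual GDP ≈ 7113 × 0.953102 ≈ 6779 billion, so the shortfall is 7113 - 6779 = 334 billion.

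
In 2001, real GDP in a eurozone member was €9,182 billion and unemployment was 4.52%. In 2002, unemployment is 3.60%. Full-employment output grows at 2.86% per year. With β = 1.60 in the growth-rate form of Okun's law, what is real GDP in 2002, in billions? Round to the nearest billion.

€9,580 billion

Δu = 3.6 - 4.52 = -0.92 points.
Okun's law (growth form): g_Y = g_Y* - β × Δu = 2.86 - 1.60 × (-0.92) = 2.86 + 1.472 = 4.332%.
Real GDP in the next year = 9182 × (1 + 4.332/100) = 9182 × 1.04332 ≈ 9580 billion.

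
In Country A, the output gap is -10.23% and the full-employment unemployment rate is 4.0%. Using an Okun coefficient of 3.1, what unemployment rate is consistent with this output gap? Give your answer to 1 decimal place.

From Okun's law, u - u* = -(output gap)/β = -(-10.23)/3.1 = 3.3 points.
So u = 4 + 3.3 = 7.3%.

7.3%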